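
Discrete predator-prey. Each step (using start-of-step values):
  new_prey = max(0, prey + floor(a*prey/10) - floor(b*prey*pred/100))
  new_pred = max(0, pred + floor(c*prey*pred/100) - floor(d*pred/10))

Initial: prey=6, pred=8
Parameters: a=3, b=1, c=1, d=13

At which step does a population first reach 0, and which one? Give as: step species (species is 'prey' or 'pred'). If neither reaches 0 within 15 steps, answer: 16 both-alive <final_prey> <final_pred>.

Step 1: prey: 6+1-0=7; pred: 8+0-10=0
First extinction: pred at step 1

Answer: 1 pred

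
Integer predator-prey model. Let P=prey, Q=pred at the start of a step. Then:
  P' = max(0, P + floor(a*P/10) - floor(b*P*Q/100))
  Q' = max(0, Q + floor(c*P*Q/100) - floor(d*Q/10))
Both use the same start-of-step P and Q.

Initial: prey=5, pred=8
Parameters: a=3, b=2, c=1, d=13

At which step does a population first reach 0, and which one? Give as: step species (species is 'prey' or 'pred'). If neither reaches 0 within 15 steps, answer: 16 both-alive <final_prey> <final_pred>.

Step 1: prey: 5+1-0=6; pred: 8+0-10=0
First extinction: pred at step 1

Answer: 1 pred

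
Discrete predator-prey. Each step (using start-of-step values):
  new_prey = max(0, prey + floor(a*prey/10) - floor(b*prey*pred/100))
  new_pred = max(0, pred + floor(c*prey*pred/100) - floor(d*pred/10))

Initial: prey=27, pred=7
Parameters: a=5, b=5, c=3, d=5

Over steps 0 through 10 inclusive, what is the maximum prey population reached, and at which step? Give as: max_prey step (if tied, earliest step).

Step 1: prey: 27+13-9=31; pred: 7+5-3=9
Step 2: prey: 31+15-13=33; pred: 9+8-4=13
Step 3: prey: 33+16-21=28; pred: 13+12-6=19
Step 4: prey: 28+14-26=16; pred: 19+15-9=25
Step 5: prey: 16+8-20=4; pred: 25+12-12=25
Step 6: prey: 4+2-5=1; pred: 25+3-12=16
Step 7: prey: 1+0-0=1; pred: 16+0-8=8
Step 8: prey: 1+0-0=1; pred: 8+0-4=4
Step 9: prey: 1+0-0=1; pred: 4+0-2=2
Step 10: prey: 1+0-0=1; pred: 2+0-1=1
Max prey = 33 at step 2

Answer: 33 2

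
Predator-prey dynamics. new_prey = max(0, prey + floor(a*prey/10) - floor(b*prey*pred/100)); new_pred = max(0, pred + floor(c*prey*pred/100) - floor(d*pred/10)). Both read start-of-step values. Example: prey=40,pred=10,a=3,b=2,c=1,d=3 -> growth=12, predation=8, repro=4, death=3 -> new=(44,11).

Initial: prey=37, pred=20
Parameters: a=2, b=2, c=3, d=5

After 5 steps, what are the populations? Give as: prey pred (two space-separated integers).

Answer: 1 16

Derivation:
Step 1: prey: 37+7-14=30; pred: 20+22-10=32
Step 2: prey: 30+6-19=17; pred: 32+28-16=44
Step 3: prey: 17+3-14=6; pred: 44+22-22=44
Step 4: prey: 6+1-5=2; pred: 44+7-22=29
Step 5: prey: 2+0-1=1; pred: 29+1-14=16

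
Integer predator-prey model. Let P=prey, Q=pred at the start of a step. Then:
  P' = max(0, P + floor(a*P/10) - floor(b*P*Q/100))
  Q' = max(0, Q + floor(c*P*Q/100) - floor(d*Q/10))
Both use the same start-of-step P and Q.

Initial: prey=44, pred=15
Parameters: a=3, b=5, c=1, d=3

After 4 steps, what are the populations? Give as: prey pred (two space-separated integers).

Answer: 4 10

Derivation:
Step 1: prey: 44+13-33=24; pred: 15+6-4=17
Step 2: prey: 24+7-20=11; pred: 17+4-5=16
Step 3: prey: 11+3-8=6; pred: 16+1-4=13
Step 4: prey: 6+1-3=4; pred: 13+0-3=10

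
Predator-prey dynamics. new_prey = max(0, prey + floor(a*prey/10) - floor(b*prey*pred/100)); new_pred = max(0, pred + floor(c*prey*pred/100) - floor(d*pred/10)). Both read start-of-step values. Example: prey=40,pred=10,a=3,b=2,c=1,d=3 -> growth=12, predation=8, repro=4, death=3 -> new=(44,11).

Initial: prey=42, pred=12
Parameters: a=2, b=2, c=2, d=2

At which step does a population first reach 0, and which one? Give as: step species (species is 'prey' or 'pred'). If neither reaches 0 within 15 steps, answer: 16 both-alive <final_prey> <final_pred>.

Answer: 16 both-alive 1 7

Derivation:
Step 1: prey: 42+8-10=40; pred: 12+10-2=20
Step 2: prey: 40+8-16=32; pred: 20+16-4=32
Step 3: prey: 32+6-20=18; pred: 32+20-6=46
Step 4: prey: 18+3-16=5; pred: 46+16-9=53
Step 5: prey: 5+1-5=1; pred: 53+5-10=48
Step 6: prey: 1+0-0=1; pred: 48+0-9=39
Step 7: prey: 1+0-0=1; pred: 39+0-7=32
Step 8: prey: 1+0-0=1; pred: 32+0-6=26
Step 9: prey: 1+0-0=1; pred: 26+0-5=21
Step 10: prey: 1+0-0=1; pred: 21+0-4=17
Step 11: prey: 1+0-0=1; pred: 17+0-3=14
Step 12: prey: 1+0-0=1; pred: 14+0-2=12
Step 13: prey: 1+0-0=1; pred: 12+0-2=10
Step 14: prey: 1+0-0=1; pred: 10+0-2=8
Step 15: prey: 1+0-0=1; pred: 8+0-1=7
No extinction within 15 steps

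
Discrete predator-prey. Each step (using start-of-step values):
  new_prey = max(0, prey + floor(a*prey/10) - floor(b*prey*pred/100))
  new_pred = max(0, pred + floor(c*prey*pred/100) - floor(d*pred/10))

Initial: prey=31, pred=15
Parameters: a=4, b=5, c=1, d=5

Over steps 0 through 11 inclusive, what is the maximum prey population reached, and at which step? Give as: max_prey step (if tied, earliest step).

Answer: 137 11

Derivation:
Step 1: prey: 31+12-23=20; pred: 15+4-7=12
Step 2: prey: 20+8-12=16; pred: 12+2-6=8
Step 3: prey: 16+6-6=16; pred: 8+1-4=5
Step 4: prey: 16+6-4=18; pred: 5+0-2=3
Step 5: prey: 18+7-2=23; pred: 3+0-1=2
Step 6: prey: 23+9-2=30; pred: 2+0-1=1
Step 7: prey: 30+12-1=41; pred: 1+0-0=1
Step 8: prey: 41+16-2=55; pred: 1+0-0=1
Step 9: prey: 55+22-2=75; pred: 1+0-0=1
Step 10: prey: 75+30-3=102; pred: 1+0-0=1
Step 11: prey: 102+40-5=137; pred: 1+1-0=2
Max prey = 137 at step 11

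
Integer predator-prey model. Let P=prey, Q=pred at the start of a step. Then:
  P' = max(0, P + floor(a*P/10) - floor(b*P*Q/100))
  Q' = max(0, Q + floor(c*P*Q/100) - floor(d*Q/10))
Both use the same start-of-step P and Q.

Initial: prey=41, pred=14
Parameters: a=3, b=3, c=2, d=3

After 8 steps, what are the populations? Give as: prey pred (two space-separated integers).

Answer: 1 9

Derivation:
Step 1: prey: 41+12-17=36; pred: 14+11-4=21
Step 2: prey: 36+10-22=24; pred: 21+15-6=30
Step 3: prey: 24+7-21=10; pred: 30+14-9=35
Step 4: prey: 10+3-10=3; pred: 35+7-10=32
Step 5: prey: 3+0-2=1; pred: 32+1-9=24
Step 6: prey: 1+0-0=1; pred: 24+0-7=17
Step 7: prey: 1+0-0=1; pred: 17+0-5=12
Step 8: prey: 1+0-0=1; pred: 12+0-3=9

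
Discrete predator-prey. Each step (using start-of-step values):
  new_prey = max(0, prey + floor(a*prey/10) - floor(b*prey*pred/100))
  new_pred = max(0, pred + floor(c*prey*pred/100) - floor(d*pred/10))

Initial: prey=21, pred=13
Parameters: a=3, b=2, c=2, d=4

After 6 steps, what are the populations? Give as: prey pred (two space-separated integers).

Step 1: prey: 21+6-5=22; pred: 13+5-5=13
Step 2: prey: 22+6-5=23; pred: 13+5-5=13
Step 3: prey: 23+6-5=24; pred: 13+5-5=13
Step 4: prey: 24+7-6=25; pred: 13+6-5=14
Step 5: prey: 25+7-7=25; pred: 14+7-5=16
Step 6: prey: 25+7-8=24; pred: 16+8-6=18

Answer: 24 18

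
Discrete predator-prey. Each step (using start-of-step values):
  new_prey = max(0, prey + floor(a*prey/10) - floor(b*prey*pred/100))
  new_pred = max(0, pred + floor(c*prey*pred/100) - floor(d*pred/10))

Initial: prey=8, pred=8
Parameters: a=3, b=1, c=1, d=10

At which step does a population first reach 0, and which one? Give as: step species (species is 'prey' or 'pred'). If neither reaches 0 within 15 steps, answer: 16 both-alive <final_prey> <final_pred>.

Answer: 1 pred

Derivation:
Step 1: prey: 8+2-0=10; pred: 8+0-8=0
First extinction: pred at step 1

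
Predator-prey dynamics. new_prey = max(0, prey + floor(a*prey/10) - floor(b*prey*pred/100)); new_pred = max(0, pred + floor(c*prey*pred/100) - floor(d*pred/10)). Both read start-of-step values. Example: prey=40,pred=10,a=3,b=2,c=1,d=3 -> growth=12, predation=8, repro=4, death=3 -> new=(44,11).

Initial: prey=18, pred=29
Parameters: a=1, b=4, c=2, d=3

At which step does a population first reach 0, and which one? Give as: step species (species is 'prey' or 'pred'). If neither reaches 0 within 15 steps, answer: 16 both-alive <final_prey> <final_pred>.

Step 1: prey: 18+1-20=0; pred: 29+10-8=31
First extinction: prey at step 1

Answer: 1 prey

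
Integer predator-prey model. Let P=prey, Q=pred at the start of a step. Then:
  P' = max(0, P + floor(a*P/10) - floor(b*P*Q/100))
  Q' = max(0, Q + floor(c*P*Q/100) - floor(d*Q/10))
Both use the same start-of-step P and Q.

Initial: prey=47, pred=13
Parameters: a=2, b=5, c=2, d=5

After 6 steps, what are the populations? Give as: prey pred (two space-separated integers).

Answer: 1 2

Derivation:
Step 1: prey: 47+9-30=26; pred: 13+12-6=19
Step 2: prey: 26+5-24=7; pred: 19+9-9=19
Step 3: prey: 7+1-6=2; pred: 19+2-9=12
Step 4: prey: 2+0-1=1; pred: 12+0-6=6
Step 5: prey: 1+0-0=1; pred: 6+0-3=3
Step 6: prey: 1+0-0=1; pred: 3+0-1=2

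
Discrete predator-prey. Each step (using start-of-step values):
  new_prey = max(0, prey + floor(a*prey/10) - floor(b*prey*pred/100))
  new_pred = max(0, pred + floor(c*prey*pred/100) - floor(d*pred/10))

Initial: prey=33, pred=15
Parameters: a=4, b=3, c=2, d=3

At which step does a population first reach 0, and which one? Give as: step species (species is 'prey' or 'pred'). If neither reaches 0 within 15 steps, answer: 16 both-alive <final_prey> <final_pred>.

Answer: 16 both-alive 1 3

Derivation:
Step 1: prey: 33+13-14=32; pred: 15+9-4=20
Step 2: prey: 32+12-19=25; pred: 20+12-6=26
Step 3: prey: 25+10-19=16; pred: 26+13-7=32
Step 4: prey: 16+6-15=7; pred: 32+10-9=33
Step 5: prey: 7+2-6=3; pred: 33+4-9=28
Step 6: prey: 3+1-2=2; pred: 28+1-8=21
Step 7: prey: 2+0-1=1; pred: 21+0-6=15
Step 8: prey: 1+0-0=1; pred: 15+0-4=11
Step 9: prey: 1+0-0=1; pred: 11+0-3=8
Step 10: prey: 1+0-0=1; pred: 8+0-2=6
Step 11: prey: 1+0-0=1; pred: 6+0-1=5
Step 12: prey: 1+0-0=1; pred: 5+0-1=4
Step 13: prey: 1+0-0=1; pred: 4+0-1=3
Step 14: prey: 1+0-0=1; pred: 3+0-0=3
Steps 15-15: state stable at prey=1, pred=3 (no change)
No extinction within 15 steps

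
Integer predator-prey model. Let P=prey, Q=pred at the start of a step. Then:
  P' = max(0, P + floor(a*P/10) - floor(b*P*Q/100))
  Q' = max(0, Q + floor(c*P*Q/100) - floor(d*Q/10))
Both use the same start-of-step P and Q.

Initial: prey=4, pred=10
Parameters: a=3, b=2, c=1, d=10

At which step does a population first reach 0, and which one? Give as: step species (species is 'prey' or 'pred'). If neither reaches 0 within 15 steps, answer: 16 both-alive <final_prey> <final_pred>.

Answer: 1 pred

Derivation:
Step 1: prey: 4+1-0=5; pred: 10+0-10=0
First extinction: pred at step 1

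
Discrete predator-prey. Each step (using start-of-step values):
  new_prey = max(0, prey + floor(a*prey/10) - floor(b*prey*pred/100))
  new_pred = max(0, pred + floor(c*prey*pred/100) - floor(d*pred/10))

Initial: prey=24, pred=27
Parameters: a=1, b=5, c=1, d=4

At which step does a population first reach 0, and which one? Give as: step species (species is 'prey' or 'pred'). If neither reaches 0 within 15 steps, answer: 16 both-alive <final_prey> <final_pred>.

Step 1: prey: 24+2-32=0; pred: 27+6-10=23
First extinction: prey at step 1

Answer: 1 prey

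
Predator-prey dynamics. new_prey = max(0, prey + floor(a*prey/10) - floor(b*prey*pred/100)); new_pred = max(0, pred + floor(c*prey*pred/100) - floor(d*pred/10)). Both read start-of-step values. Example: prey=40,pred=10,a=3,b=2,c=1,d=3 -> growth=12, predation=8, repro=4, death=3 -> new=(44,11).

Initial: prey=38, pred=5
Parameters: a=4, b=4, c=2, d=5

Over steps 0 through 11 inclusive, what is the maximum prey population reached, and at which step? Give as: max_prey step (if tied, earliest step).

Answer: 58 3

Derivation:
Step 1: prey: 38+15-7=46; pred: 5+3-2=6
Step 2: prey: 46+18-11=53; pred: 6+5-3=8
Step 3: prey: 53+21-16=58; pred: 8+8-4=12
Step 4: prey: 58+23-27=54; pred: 12+13-6=19
Step 5: prey: 54+21-41=34; pred: 19+20-9=30
Step 6: prey: 34+13-40=7; pred: 30+20-15=35
Step 7: prey: 7+2-9=0; pred: 35+4-17=22
Step 8: prey: 0+0-0=0; pred: 22+0-11=11
Step 9: prey: 0+0-0=0; pred: 11+0-5=6
Step 10: prey: 0+0-0=0; pred: 6+0-3=3
Step 11: prey: 0+0-0=0; pred: 3+0-1=2
Max prey = 58 at step 3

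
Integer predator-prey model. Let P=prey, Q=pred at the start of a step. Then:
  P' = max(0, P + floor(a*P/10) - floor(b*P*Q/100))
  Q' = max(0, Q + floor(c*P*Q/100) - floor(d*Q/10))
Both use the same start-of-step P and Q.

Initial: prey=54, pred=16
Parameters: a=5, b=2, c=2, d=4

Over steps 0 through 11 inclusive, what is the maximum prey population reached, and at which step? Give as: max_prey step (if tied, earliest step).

Step 1: prey: 54+27-17=64; pred: 16+17-6=27
Step 2: prey: 64+32-34=62; pred: 27+34-10=51
Step 3: prey: 62+31-63=30; pred: 51+63-20=94
Step 4: prey: 30+15-56=0; pred: 94+56-37=113
Step 5: prey: 0+0-0=0; pred: 113+0-45=68
Step 6: prey: 0+0-0=0; pred: 68+0-27=41
Step 7: prey: 0+0-0=0; pred: 41+0-16=25
Step 8: prey: 0+0-0=0; pred: 25+0-10=15
Step 9: prey: 0+0-0=0; pred: 15+0-6=9
Step 10: prey: 0+0-0=0; pred: 9+0-3=6
Step 11: prey: 0+0-0=0; pred: 6+0-2=4
Max prey = 64 at step 1

Answer: 64 1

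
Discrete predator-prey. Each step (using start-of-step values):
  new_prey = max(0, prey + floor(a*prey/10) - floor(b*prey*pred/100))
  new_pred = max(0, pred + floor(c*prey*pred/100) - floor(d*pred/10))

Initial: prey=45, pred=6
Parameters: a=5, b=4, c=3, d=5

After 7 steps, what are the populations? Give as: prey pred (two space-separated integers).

Step 1: prey: 45+22-10=57; pred: 6+8-3=11
Step 2: prey: 57+28-25=60; pred: 11+18-5=24
Step 3: prey: 60+30-57=33; pred: 24+43-12=55
Step 4: prey: 33+16-72=0; pred: 55+54-27=82
Step 5: prey: 0+0-0=0; pred: 82+0-41=41
Step 6: prey: 0+0-0=0; pred: 41+0-20=21
Step 7: prey: 0+0-0=0; pred: 21+0-10=11

Answer: 0 11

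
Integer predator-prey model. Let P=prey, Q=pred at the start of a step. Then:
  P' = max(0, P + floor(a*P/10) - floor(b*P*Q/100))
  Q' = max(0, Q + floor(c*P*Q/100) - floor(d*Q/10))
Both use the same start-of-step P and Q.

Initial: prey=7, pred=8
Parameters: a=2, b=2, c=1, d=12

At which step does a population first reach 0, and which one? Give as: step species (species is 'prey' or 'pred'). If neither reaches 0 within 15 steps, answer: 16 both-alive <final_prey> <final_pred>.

Answer: 1 pred

Derivation:
Step 1: prey: 7+1-1=7; pred: 8+0-9=0
First extinction: pred at step 1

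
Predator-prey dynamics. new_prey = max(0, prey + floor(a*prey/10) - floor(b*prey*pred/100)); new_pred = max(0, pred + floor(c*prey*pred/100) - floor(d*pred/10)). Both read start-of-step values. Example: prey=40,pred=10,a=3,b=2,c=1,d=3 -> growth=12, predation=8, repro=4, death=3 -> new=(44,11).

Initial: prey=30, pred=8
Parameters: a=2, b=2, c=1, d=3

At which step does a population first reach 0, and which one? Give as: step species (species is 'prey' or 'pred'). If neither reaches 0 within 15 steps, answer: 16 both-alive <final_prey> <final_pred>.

Step 1: prey: 30+6-4=32; pred: 8+2-2=8
Step 2: prey: 32+6-5=33; pred: 8+2-2=8
Step 3: prey: 33+6-5=34; pred: 8+2-2=8
Step 4: prey: 34+6-5=35; pred: 8+2-2=8
Step 5: prey: 35+7-5=37; pred: 8+2-2=8
Step 6: prey: 37+7-5=39; pred: 8+2-2=8
Step 7: prey: 39+7-6=40; pred: 8+3-2=9
Step 8: prey: 40+8-7=41; pred: 9+3-2=10
Step 9: prey: 41+8-8=41; pred: 10+4-3=11
Step 10: prey: 41+8-9=40; pred: 11+4-3=12
Step 11: prey: 40+8-9=39; pred: 12+4-3=13
Step 12: prey: 39+7-10=36; pred: 13+5-3=15
Step 13: prey: 36+7-10=33; pred: 15+5-4=16
Step 14: prey: 33+6-10=29; pred: 16+5-4=17
Step 15: prey: 29+5-9=25; pred: 17+4-5=16
No extinction within 15 steps

Answer: 16 both-alive 25 16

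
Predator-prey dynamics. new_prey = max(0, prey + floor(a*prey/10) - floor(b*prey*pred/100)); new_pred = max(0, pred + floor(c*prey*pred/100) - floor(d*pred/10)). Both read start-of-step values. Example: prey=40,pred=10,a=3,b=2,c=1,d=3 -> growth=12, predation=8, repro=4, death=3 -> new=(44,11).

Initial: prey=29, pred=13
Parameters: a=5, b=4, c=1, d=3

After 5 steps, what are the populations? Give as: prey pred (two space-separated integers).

Answer: 28 13

Derivation:
Step 1: prey: 29+14-15=28; pred: 13+3-3=13
Step 2: prey: 28+14-14=28; pred: 13+3-3=13
Step 3: prey: 28+14-14=28; pred: 13+3-3=13
Step 4: prey: 28+14-14=28; pred: 13+3-3=13
Step 5: prey: 28+14-14=28; pred: 13+3-3=13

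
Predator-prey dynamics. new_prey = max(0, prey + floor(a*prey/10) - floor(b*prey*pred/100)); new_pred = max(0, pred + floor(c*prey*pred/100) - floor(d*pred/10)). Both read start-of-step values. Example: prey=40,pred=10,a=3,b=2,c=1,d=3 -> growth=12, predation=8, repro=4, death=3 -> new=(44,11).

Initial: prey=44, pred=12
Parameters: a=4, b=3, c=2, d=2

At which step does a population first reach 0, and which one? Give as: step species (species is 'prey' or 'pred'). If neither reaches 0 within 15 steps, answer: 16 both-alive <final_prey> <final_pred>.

Answer: 4 prey

Derivation:
Step 1: prey: 44+17-15=46; pred: 12+10-2=20
Step 2: prey: 46+18-27=37; pred: 20+18-4=34
Step 3: prey: 37+14-37=14; pred: 34+25-6=53
Step 4: prey: 14+5-22=0; pred: 53+14-10=57
First extinction: prey at step 4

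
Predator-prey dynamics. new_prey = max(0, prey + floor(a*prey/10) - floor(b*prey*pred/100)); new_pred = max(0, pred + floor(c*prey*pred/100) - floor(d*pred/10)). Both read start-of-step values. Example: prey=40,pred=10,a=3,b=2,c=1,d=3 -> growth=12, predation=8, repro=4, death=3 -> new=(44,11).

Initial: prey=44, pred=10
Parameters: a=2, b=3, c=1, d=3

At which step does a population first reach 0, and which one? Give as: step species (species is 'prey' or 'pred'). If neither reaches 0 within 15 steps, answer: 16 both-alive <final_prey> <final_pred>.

Step 1: prey: 44+8-13=39; pred: 10+4-3=11
Step 2: prey: 39+7-12=34; pred: 11+4-3=12
Step 3: prey: 34+6-12=28; pred: 12+4-3=13
Step 4: prey: 28+5-10=23; pred: 13+3-3=13
Step 5: prey: 23+4-8=19; pred: 13+2-3=12
Step 6: prey: 19+3-6=16; pred: 12+2-3=11
Step 7: prey: 16+3-5=14; pred: 11+1-3=9
Step 8: prey: 14+2-3=13; pred: 9+1-2=8
Step 9: prey: 13+2-3=12; pred: 8+1-2=7
Step 10: prey: 12+2-2=12; pred: 7+0-2=5
Step 11: prey: 12+2-1=13; pred: 5+0-1=4
Step 12: prey: 13+2-1=14; pred: 4+0-1=3
Step 13: prey: 14+2-1=15; pred: 3+0-0=3
Step 14: prey: 15+3-1=17; pred: 3+0-0=3
Step 15: prey: 17+3-1=19; pred: 3+0-0=3
No extinction within 15 steps

Answer: 16 both-alive 19 3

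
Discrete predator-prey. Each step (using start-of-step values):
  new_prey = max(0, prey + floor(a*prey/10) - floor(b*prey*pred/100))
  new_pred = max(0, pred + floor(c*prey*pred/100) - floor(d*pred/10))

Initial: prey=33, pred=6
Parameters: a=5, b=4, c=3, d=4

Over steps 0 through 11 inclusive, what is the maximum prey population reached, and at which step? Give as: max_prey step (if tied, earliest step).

Answer: 48 2

Derivation:
Step 1: prey: 33+16-7=42; pred: 6+5-2=9
Step 2: prey: 42+21-15=48; pred: 9+11-3=17
Step 3: prey: 48+24-32=40; pred: 17+24-6=35
Step 4: prey: 40+20-56=4; pred: 35+42-14=63
Step 5: prey: 4+2-10=0; pred: 63+7-25=45
Step 6: prey: 0+0-0=0; pred: 45+0-18=27
Step 7: prey: 0+0-0=0; pred: 27+0-10=17
Step 8: prey: 0+0-0=0; pred: 17+0-6=11
Step 9: prey: 0+0-0=0; pred: 11+0-4=7
Step 10: prey: 0+0-0=0; pred: 7+0-2=5
Step 11: prey: 0+0-0=0; pred: 5+0-2=3
Max prey = 48 at step 2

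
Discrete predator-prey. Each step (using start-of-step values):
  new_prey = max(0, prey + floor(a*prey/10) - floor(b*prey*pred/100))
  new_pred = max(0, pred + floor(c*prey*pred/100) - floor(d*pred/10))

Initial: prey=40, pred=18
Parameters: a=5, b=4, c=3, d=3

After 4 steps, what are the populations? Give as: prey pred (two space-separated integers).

Answer: 0 34

Derivation:
Step 1: prey: 40+20-28=32; pred: 18+21-5=34
Step 2: prey: 32+16-43=5; pred: 34+32-10=56
Step 3: prey: 5+2-11=0; pred: 56+8-16=48
Step 4: prey: 0+0-0=0; pred: 48+0-14=34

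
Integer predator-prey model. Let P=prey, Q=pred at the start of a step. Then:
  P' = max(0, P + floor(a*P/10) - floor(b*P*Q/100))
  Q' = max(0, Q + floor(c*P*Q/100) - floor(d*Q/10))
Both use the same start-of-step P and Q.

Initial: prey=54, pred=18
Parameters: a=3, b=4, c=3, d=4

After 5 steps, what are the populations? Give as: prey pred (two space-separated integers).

Answer: 0 14

Derivation:
Step 1: prey: 54+16-38=32; pred: 18+29-7=40
Step 2: prey: 32+9-51=0; pred: 40+38-16=62
Step 3: prey: 0+0-0=0; pred: 62+0-24=38
Step 4: prey: 0+0-0=0; pred: 38+0-15=23
Step 5: prey: 0+0-0=0; pred: 23+0-9=14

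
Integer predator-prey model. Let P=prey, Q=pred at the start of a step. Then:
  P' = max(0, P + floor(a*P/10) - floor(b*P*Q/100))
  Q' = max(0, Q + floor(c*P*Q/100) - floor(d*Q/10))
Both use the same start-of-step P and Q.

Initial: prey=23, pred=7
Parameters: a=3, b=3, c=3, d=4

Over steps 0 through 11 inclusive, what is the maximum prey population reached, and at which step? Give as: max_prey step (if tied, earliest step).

Answer: 26 2

Derivation:
Step 1: prey: 23+6-4=25; pred: 7+4-2=9
Step 2: prey: 25+7-6=26; pred: 9+6-3=12
Step 3: prey: 26+7-9=24; pred: 12+9-4=17
Step 4: prey: 24+7-12=19; pred: 17+12-6=23
Step 5: prey: 19+5-13=11; pred: 23+13-9=27
Step 6: prey: 11+3-8=6; pred: 27+8-10=25
Step 7: prey: 6+1-4=3; pred: 25+4-10=19
Step 8: prey: 3+0-1=2; pred: 19+1-7=13
Step 9: prey: 2+0-0=2; pred: 13+0-5=8
Step 10: prey: 2+0-0=2; pred: 8+0-3=5
Step 11: prey: 2+0-0=2; pred: 5+0-2=3
Max prey = 26 at step 2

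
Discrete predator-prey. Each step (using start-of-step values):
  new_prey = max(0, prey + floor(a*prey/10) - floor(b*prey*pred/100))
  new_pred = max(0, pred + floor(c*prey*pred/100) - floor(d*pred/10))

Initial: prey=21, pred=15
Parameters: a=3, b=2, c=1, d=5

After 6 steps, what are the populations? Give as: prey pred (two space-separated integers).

Answer: 47 3

Derivation:
Step 1: prey: 21+6-6=21; pred: 15+3-7=11
Step 2: prey: 21+6-4=23; pred: 11+2-5=8
Step 3: prey: 23+6-3=26; pred: 8+1-4=5
Step 4: prey: 26+7-2=31; pred: 5+1-2=4
Step 5: prey: 31+9-2=38; pred: 4+1-2=3
Step 6: prey: 38+11-2=47; pred: 3+1-1=3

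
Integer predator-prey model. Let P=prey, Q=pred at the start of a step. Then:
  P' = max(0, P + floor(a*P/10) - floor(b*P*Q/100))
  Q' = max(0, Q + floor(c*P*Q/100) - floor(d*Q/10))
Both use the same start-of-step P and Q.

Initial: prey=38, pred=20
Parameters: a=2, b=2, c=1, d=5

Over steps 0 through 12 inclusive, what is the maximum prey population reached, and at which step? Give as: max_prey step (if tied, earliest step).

Answer: 69 12

Derivation:
Step 1: prey: 38+7-15=30; pred: 20+7-10=17
Step 2: prey: 30+6-10=26; pred: 17+5-8=14
Step 3: prey: 26+5-7=24; pred: 14+3-7=10
Step 4: prey: 24+4-4=24; pred: 10+2-5=7
Step 5: prey: 24+4-3=25; pred: 7+1-3=5
Step 6: prey: 25+5-2=28; pred: 5+1-2=4
Step 7: prey: 28+5-2=31; pred: 4+1-2=3
Step 8: prey: 31+6-1=36; pred: 3+0-1=2
Step 9: prey: 36+7-1=42; pred: 2+0-1=1
Step 10: prey: 42+8-0=50; pred: 1+0-0=1
Step 11: prey: 50+10-1=59; pred: 1+0-0=1
Step 12: prey: 59+11-1=69; pred: 1+0-0=1
Max prey = 69 at step 12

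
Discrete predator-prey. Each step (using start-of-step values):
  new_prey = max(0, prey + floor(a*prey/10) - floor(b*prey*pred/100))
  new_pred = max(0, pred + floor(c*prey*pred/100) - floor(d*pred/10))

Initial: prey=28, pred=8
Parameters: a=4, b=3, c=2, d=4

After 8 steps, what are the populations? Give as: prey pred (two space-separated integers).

Step 1: prey: 28+11-6=33; pred: 8+4-3=9
Step 2: prey: 33+13-8=38; pred: 9+5-3=11
Step 3: prey: 38+15-12=41; pred: 11+8-4=15
Step 4: prey: 41+16-18=39; pred: 15+12-6=21
Step 5: prey: 39+15-24=30; pred: 21+16-8=29
Step 6: prey: 30+12-26=16; pred: 29+17-11=35
Step 7: prey: 16+6-16=6; pred: 35+11-14=32
Step 8: prey: 6+2-5=3; pred: 32+3-12=23

Answer: 3 23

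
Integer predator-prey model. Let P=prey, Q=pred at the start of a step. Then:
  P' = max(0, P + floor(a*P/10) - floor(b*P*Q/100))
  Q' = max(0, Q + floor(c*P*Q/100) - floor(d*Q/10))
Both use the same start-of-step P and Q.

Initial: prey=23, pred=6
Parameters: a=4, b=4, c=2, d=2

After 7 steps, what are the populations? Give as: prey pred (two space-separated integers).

Step 1: prey: 23+9-5=27; pred: 6+2-1=7
Step 2: prey: 27+10-7=30; pred: 7+3-1=9
Step 3: prey: 30+12-10=32; pred: 9+5-1=13
Step 4: prey: 32+12-16=28; pred: 13+8-2=19
Step 5: prey: 28+11-21=18; pred: 19+10-3=26
Step 6: prey: 18+7-18=7; pred: 26+9-5=30
Step 7: prey: 7+2-8=1; pred: 30+4-6=28

Answer: 1 28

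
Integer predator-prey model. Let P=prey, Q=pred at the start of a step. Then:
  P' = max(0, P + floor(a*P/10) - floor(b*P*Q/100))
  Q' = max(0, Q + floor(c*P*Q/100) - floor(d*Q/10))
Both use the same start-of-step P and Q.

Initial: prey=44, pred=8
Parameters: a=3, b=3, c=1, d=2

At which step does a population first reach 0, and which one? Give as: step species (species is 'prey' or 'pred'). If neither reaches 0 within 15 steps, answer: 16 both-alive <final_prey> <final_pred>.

Answer: 16 both-alive 5 6

Derivation:
Step 1: prey: 44+13-10=47; pred: 8+3-1=10
Step 2: prey: 47+14-14=47; pred: 10+4-2=12
Step 3: prey: 47+14-16=45; pred: 12+5-2=15
Step 4: prey: 45+13-20=38; pred: 15+6-3=18
Step 5: prey: 38+11-20=29; pred: 18+6-3=21
Step 6: prey: 29+8-18=19; pred: 21+6-4=23
Step 7: prey: 19+5-13=11; pred: 23+4-4=23
Step 8: prey: 11+3-7=7; pred: 23+2-4=21
Step 9: prey: 7+2-4=5; pred: 21+1-4=18
Step 10: prey: 5+1-2=4; pred: 18+0-3=15
Step 11: prey: 4+1-1=4; pred: 15+0-3=12
Step 12: prey: 4+1-1=4; pred: 12+0-2=10
Step 13: prey: 4+1-1=4; pred: 10+0-2=8
Step 14: prey: 4+1-0=5; pred: 8+0-1=7
Step 15: prey: 5+1-1=5; pred: 7+0-1=6
No extinction within 15 steps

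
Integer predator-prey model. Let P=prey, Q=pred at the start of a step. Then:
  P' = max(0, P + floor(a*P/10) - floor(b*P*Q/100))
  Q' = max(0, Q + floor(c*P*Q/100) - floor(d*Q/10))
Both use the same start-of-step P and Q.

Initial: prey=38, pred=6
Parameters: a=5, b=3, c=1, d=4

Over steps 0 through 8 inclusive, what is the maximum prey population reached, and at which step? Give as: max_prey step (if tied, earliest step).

Step 1: prey: 38+19-6=51; pred: 6+2-2=6
Step 2: prey: 51+25-9=67; pred: 6+3-2=7
Step 3: prey: 67+33-14=86; pred: 7+4-2=9
Step 4: prey: 86+43-23=106; pred: 9+7-3=13
Step 5: prey: 106+53-41=118; pred: 13+13-5=21
Step 6: prey: 118+59-74=103; pred: 21+24-8=37
Step 7: prey: 103+51-114=40; pred: 37+38-14=61
Step 8: prey: 40+20-73=0; pred: 61+24-24=61
Max prey = 118 at step 5

Answer: 118 5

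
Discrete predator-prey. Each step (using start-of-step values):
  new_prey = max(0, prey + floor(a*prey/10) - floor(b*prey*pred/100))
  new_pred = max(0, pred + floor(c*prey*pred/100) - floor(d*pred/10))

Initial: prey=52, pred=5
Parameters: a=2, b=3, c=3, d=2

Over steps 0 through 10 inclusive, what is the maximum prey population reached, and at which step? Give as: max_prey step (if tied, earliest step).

Step 1: prey: 52+10-7=55; pred: 5+7-1=11
Step 2: prey: 55+11-18=48; pred: 11+18-2=27
Step 3: prey: 48+9-38=19; pred: 27+38-5=60
Step 4: prey: 19+3-34=0; pred: 60+34-12=82
Step 5: prey: 0+0-0=0; pred: 82+0-16=66
Step 6: prey: 0+0-0=0; pred: 66+0-13=53
Step 7: prey: 0+0-0=0; pred: 53+0-10=43
Step 8: prey: 0+0-0=0; pred: 43+0-8=35
Step 9: prey: 0+0-0=0; pred: 35+0-7=28
Step 10: prey: 0+0-0=0; pred: 28+0-5=23
Max prey = 55 at step 1

Answer: 55 1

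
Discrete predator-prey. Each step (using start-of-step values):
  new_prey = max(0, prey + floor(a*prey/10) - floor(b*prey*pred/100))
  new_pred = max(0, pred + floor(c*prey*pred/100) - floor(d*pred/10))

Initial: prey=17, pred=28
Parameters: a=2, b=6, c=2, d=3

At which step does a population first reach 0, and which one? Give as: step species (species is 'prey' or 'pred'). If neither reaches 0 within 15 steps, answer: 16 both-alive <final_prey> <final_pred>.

Step 1: prey: 17+3-28=0; pred: 28+9-8=29
First extinction: prey at step 1

Answer: 1 prey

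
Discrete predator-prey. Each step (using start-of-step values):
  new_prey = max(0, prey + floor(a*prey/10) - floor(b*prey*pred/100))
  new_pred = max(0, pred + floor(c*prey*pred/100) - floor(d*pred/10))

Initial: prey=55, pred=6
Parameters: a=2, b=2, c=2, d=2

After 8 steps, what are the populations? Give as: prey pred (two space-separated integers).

Answer: 0 43

Derivation:
Step 1: prey: 55+11-6=60; pred: 6+6-1=11
Step 2: prey: 60+12-13=59; pred: 11+13-2=22
Step 3: prey: 59+11-25=45; pred: 22+25-4=43
Step 4: prey: 45+9-38=16; pred: 43+38-8=73
Step 5: prey: 16+3-23=0; pred: 73+23-14=82
Step 6: prey: 0+0-0=0; pred: 82+0-16=66
Step 7: prey: 0+0-0=0; pred: 66+0-13=53
Step 8: prey: 0+0-0=0; pred: 53+0-10=43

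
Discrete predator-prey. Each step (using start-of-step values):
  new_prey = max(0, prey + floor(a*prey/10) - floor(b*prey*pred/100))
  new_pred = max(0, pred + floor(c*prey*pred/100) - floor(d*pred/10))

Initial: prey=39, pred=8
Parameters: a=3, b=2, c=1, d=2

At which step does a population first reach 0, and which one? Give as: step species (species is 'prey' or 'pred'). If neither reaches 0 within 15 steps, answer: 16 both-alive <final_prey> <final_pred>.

Step 1: prey: 39+11-6=44; pred: 8+3-1=10
Step 2: prey: 44+13-8=49; pred: 10+4-2=12
Step 3: prey: 49+14-11=52; pred: 12+5-2=15
Step 4: prey: 52+15-15=52; pred: 15+7-3=19
Step 5: prey: 52+15-19=48; pred: 19+9-3=25
Step 6: prey: 48+14-24=38; pred: 25+12-5=32
Step 7: prey: 38+11-24=25; pred: 32+12-6=38
Step 8: prey: 25+7-19=13; pred: 38+9-7=40
Step 9: prey: 13+3-10=6; pred: 40+5-8=37
Step 10: prey: 6+1-4=3; pred: 37+2-7=32
Step 11: prey: 3+0-1=2; pred: 32+0-6=26
Step 12: prey: 2+0-1=1; pred: 26+0-5=21
Step 13: prey: 1+0-0=1; pred: 21+0-4=17
Step 14: prey: 1+0-0=1; pred: 17+0-3=14
Step 15: prey: 1+0-0=1; pred: 14+0-2=12
No extinction within 15 steps

Answer: 16 both-alive 1 12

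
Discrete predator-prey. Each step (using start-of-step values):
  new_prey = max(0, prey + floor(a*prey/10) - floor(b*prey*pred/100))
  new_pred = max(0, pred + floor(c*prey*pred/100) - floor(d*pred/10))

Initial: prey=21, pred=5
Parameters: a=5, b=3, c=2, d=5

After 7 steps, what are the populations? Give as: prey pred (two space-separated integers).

Step 1: prey: 21+10-3=28; pred: 5+2-2=5
Step 2: prey: 28+14-4=38; pred: 5+2-2=5
Step 3: prey: 38+19-5=52; pred: 5+3-2=6
Step 4: prey: 52+26-9=69; pred: 6+6-3=9
Step 5: prey: 69+34-18=85; pred: 9+12-4=17
Step 6: prey: 85+42-43=84; pred: 17+28-8=37
Step 7: prey: 84+42-93=33; pred: 37+62-18=81

Answer: 33 81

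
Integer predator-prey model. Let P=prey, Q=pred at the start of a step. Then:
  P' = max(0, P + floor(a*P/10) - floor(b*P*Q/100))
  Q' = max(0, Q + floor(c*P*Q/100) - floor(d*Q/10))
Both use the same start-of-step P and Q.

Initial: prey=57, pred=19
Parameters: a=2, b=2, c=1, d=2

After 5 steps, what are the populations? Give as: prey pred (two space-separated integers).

Step 1: prey: 57+11-21=47; pred: 19+10-3=26
Step 2: prey: 47+9-24=32; pred: 26+12-5=33
Step 3: prey: 32+6-21=17; pred: 33+10-6=37
Step 4: prey: 17+3-12=8; pred: 37+6-7=36
Step 5: prey: 8+1-5=4; pred: 36+2-7=31

Answer: 4 31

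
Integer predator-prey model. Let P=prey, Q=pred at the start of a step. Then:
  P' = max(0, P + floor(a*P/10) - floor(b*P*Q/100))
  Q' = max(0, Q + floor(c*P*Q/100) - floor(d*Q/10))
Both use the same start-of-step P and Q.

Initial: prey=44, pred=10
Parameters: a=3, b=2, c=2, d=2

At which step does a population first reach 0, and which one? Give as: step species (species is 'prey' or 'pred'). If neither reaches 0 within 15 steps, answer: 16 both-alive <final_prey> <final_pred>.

Step 1: prey: 44+13-8=49; pred: 10+8-2=16
Step 2: prey: 49+14-15=48; pred: 16+15-3=28
Step 3: prey: 48+14-26=36; pred: 28+26-5=49
Step 4: prey: 36+10-35=11; pred: 49+35-9=75
Step 5: prey: 11+3-16=0; pred: 75+16-15=76
First extinction: prey at step 5

Answer: 5 prey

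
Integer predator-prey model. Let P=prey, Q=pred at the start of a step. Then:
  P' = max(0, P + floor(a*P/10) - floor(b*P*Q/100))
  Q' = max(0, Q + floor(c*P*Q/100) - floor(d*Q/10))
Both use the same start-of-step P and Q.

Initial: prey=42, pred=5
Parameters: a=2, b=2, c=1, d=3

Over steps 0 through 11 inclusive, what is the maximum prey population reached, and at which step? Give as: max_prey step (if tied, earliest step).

Step 1: prey: 42+8-4=46; pred: 5+2-1=6
Step 2: prey: 46+9-5=50; pred: 6+2-1=7
Step 3: prey: 50+10-7=53; pred: 7+3-2=8
Step 4: prey: 53+10-8=55; pred: 8+4-2=10
Step 5: prey: 55+11-11=55; pred: 10+5-3=12
Step 6: prey: 55+11-13=53; pred: 12+6-3=15
Step 7: prey: 53+10-15=48; pred: 15+7-4=18
Step 8: prey: 48+9-17=40; pred: 18+8-5=21
Step 9: prey: 40+8-16=32; pred: 21+8-6=23
Step 10: prey: 32+6-14=24; pred: 23+7-6=24
Step 11: prey: 24+4-11=17; pred: 24+5-7=22
Max prey = 55 at step 4

Answer: 55 4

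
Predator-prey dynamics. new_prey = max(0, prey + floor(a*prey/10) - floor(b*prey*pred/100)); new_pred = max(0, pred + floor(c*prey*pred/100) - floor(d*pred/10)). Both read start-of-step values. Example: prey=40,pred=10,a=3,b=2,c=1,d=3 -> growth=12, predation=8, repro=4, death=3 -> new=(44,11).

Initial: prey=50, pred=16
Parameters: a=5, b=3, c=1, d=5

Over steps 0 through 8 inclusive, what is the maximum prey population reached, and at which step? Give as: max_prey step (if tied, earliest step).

Step 1: prey: 50+25-24=51; pred: 16+8-8=16
Step 2: prey: 51+25-24=52; pred: 16+8-8=16
Step 3: prey: 52+26-24=54; pred: 16+8-8=16
Step 4: prey: 54+27-25=56; pred: 16+8-8=16
Step 5: prey: 56+28-26=58; pred: 16+8-8=16
Step 6: prey: 58+29-27=60; pred: 16+9-8=17
Step 7: prey: 60+30-30=60; pred: 17+10-8=19
Step 8: prey: 60+30-34=56; pred: 19+11-9=21
Max prey = 60 at step 6

Answer: 60 6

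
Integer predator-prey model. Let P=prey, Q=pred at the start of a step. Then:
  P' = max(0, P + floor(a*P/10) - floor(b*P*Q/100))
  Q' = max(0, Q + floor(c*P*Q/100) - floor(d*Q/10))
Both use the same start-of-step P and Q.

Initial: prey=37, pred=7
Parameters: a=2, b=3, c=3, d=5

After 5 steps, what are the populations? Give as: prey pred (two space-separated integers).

Answer: 3 22

Derivation:
Step 1: prey: 37+7-7=37; pred: 7+7-3=11
Step 2: prey: 37+7-12=32; pred: 11+12-5=18
Step 3: prey: 32+6-17=21; pred: 18+17-9=26
Step 4: prey: 21+4-16=9; pred: 26+16-13=29
Step 5: prey: 9+1-7=3; pred: 29+7-14=22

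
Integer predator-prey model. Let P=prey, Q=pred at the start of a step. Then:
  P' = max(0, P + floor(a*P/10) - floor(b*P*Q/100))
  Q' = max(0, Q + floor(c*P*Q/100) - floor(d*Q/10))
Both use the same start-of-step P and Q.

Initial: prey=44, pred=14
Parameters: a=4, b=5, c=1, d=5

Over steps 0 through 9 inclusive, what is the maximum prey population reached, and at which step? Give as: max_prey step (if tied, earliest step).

Answer: 68 9

Derivation:
Step 1: prey: 44+17-30=31; pred: 14+6-7=13
Step 2: prey: 31+12-20=23; pred: 13+4-6=11
Step 3: prey: 23+9-12=20; pred: 11+2-5=8
Step 4: prey: 20+8-8=20; pred: 8+1-4=5
Step 5: prey: 20+8-5=23; pred: 5+1-2=4
Step 6: prey: 23+9-4=28; pred: 4+0-2=2
Step 7: prey: 28+11-2=37; pred: 2+0-1=1
Step 8: prey: 37+14-1=50; pred: 1+0-0=1
Step 9: prey: 50+20-2=68; pred: 1+0-0=1
Max prey = 68 at step 9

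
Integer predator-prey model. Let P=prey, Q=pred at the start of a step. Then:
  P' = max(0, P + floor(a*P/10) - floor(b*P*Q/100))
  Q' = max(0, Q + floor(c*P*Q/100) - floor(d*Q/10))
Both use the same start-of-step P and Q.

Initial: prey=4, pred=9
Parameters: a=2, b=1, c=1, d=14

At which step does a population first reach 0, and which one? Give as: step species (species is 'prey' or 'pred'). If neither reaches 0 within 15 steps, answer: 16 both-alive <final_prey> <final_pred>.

Step 1: prey: 4+0-0=4; pred: 9+0-12=0
First extinction: pred at step 1

Answer: 1 pred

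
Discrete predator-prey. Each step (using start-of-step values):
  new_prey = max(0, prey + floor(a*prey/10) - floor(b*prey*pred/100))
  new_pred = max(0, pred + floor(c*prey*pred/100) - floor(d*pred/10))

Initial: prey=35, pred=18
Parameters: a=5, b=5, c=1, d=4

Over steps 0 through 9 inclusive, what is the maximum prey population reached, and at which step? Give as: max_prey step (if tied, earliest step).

Answer: 49 9

Derivation:
Step 1: prey: 35+17-31=21; pred: 18+6-7=17
Step 2: prey: 21+10-17=14; pred: 17+3-6=14
Step 3: prey: 14+7-9=12; pred: 14+1-5=10
Step 4: prey: 12+6-6=12; pred: 10+1-4=7
Step 5: prey: 12+6-4=14; pred: 7+0-2=5
Step 6: prey: 14+7-3=18; pred: 5+0-2=3
Step 7: prey: 18+9-2=25; pred: 3+0-1=2
Step 8: prey: 25+12-2=35; pred: 2+0-0=2
Step 9: prey: 35+17-3=49; pred: 2+0-0=2
Max prey = 49 at step 9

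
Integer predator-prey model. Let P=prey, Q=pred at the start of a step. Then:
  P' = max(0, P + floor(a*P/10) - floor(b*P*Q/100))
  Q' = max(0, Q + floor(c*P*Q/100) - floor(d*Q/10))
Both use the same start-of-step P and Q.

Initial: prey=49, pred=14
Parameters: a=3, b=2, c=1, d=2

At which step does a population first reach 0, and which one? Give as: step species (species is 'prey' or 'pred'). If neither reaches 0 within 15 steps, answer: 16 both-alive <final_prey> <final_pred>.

Answer: 16 both-alive 2 7

Derivation:
Step 1: prey: 49+14-13=50; pred: 14+6-2=18
Step 2: prey: 50+15-18=47; pred: 18+9-3=24
Step 3: prey: 47+14-22=39; pred: 24+11-4=31
Step 4: prey: 39+11-24=26; pred: 31+12-6=37
Step 5: prey: 26+7-19=14; pred: 37+9-7=39
Step 6: prey: 14+4-10=8; pred: 39+5-7=37
Step 7: prey: 8+2-5=5; pred: 37+2-7=32
Step 8: prey: 5+1-3=3; pred: 32+1-6=27
Step 9: prey: 3+0-1=2; pred: 27+0-5=22
Step 10: prey: 2+0-0=2; pred: 22+0-4=18
Step 11: prey: 2+0-0=2; pred: 18+0-3=15
Step 12: prey: 2+0-0=2; pred: 15+0-3=12
Step 13: prey: 2+0-0=2; pred: 12+0-2=10
Step 14: prey: 2+0-0=2; pred: 10+0-2=8
Step 15: prey: 2+0-0=2; pred: 8+0-1=7
No extinction within 15 steps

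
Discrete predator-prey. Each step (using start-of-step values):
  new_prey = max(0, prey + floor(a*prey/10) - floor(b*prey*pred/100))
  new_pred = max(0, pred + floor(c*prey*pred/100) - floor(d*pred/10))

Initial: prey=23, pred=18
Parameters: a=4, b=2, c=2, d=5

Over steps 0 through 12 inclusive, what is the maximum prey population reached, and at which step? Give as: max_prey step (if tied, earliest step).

Answer: 29 5

Derivation:
Step 1: prey: 23+9-8=24; pred: 18+8-9=17
Step 2: prey: 24+9-8=25; pred: 17+8-8=17
Step 3: prey: 25+10-8=27; pred: 17+8-8=17
Step 4: prey: 27+10-9=28; pred: 17+9-8=18
Step 5: prey: 28+11-10=29; pred: 18+10-9=19
Step 6: prey: 29+11-11=29; pred: 19+11-9=21
Step 7: prey: 29+11-12=28; pred: 21+12-10=23
Step 8: prey: 28+11-12=27; pred: 23+12-11=24
Step 9: prey: 27+10-12=25; pred: 24+12-12=24
Step 10: prey: 25+10-12=23; pred: 24+12-12=24
Step 11: prey: 23+9-11=21; pred: 24+11-12=23
Step 12: prey: 21+8-9=20; pred: 23+9-11=21
Max prey = 29 at step 5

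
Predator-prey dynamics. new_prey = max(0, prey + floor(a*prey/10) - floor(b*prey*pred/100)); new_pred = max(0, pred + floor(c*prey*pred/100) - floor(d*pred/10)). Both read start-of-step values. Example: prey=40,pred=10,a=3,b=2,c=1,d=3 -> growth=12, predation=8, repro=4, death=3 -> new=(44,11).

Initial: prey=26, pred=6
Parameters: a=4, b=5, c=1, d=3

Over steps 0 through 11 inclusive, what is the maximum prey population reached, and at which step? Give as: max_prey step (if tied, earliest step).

Step 1: prey: 26+10-7=29; pred: 6+1-1=6
Step 2: prey: 29+11-8=32; pred: 6+1-1=6
Step 3: prey: 32+12-9=35; pred: 6+1-1=6
Step 4: prey: 35+14-10=39; pred: 6+2-1=7
Step 5: prey: 39+15-13=41; pred: 7+2-2=7
Step 6: prey: 41+16-14=43; pred: 7+2-2=7
Step 7: prey: 43+17-15=45; pred: 7+3-2=8
Step 8: prey: 45+18-18=45; pred: 8+3-2=9
Step 9: prey: 45+18-20=43; pred: 9+4-2=11
Step 10: prey: 43+17-23=37; pred: 11+4-3=12
Step 11: prey: 37+14-22=29; pred: 12+4-3=13
Max prey = 45 at step 7

Answer: 45 7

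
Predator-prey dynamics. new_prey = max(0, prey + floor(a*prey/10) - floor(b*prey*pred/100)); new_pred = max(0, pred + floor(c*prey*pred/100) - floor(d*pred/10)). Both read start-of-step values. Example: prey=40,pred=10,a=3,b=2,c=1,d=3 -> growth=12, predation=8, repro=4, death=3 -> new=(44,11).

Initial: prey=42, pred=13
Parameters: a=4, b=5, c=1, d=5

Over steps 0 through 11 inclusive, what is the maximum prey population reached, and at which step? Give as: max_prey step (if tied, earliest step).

Answer: 103 11

Derivation:
Step 1: prey: 42+16-27=31; pred: 13+5-6=12
Step 2: prey: 31+12-18=25; pred: 12+3-6=9
Step 3: prey: 25+10-11=24; pred: 9+2-4=7
Step 4: prey: 24+9-8=25; pred: 7+1-3=5
Step 5: prey: 25+10-6=29; pred: 5+1-2=4
Step 6: prey: 29+11-5=35; pred: 4+1-2=3
Step 7: prey: 35+14-5=44; pred: 3+1-1=3
Step 8: prey: 44+17-6=55; pred: 3+1-1=3
Step 9: prey: 55+22-8=69; pred: 3+1-1=3
Step 10: prey: 69+27-10=86; pred: 3+2-1=4
Step 11: prey: 86+34-17=103; pred: 4+3-2=5
Max prey = 103 at step 11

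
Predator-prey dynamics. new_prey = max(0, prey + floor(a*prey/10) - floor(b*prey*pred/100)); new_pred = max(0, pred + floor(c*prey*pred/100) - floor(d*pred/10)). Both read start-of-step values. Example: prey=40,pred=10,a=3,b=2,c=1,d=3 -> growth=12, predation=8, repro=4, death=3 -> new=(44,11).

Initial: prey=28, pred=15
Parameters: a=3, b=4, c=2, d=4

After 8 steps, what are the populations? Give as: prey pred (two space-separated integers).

Step 1: prey: 28+8-16=20; pred: 15+8-6=17
Step 2: prey: 20+6-13=13; pred: 17+6-6=17
Step 3: prey: 13+3-8=8; pred: 17+4-6=15
Step 4: prey: 8+2-4=6; pred: 15+2-6=11
Step 5: prey: 6+1-2=5; pred: 11+1-4=8
Step 6: prey: 5+1-1=5; pred: 8+0-3=5
Step 7: prey: 5+1-1=5; pred: 5+0-2=3
Step 8: prey: 5+1-0=6; pred: 3+0-1=2

Answer: 6 2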